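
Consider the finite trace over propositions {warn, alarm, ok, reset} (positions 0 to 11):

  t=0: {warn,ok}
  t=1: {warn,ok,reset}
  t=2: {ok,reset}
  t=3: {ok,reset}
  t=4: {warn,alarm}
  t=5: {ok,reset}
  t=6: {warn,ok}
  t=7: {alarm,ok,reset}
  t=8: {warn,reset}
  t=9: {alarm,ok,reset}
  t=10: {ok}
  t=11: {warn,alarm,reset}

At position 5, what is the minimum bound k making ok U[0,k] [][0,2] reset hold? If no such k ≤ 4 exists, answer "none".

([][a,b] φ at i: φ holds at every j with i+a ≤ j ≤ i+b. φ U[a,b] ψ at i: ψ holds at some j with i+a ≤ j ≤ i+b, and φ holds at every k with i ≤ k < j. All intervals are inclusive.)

2

Need earliest j ≥ 5 with [][0,2] reset, and ok at every k in [5,j-1].
  j=5: rhs fails.
  j=6: rhs fails.
  j=7: rhs holds; lhs holds on [5,6]. k = 2.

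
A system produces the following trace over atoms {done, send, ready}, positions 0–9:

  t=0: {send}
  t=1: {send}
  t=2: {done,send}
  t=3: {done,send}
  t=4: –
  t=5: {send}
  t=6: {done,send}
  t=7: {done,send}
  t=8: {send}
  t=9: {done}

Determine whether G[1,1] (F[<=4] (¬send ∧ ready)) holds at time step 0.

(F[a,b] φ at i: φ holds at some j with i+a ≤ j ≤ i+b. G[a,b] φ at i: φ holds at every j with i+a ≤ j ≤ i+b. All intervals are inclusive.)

Check F[<=4] (¬send ∧ ready) at every j in [1,1]:
  j=1: fails (none in [1,5])
Fails at j=1 → formula fails.

False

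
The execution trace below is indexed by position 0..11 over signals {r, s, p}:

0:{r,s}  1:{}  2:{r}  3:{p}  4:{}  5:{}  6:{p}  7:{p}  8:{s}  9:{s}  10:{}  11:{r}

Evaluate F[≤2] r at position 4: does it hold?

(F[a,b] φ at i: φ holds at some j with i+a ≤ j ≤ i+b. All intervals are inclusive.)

No

Check r at each j in [4,6]:
  j=4: false
  j=5: false
  j=6: false
No position in the window satisfies it → formula fails.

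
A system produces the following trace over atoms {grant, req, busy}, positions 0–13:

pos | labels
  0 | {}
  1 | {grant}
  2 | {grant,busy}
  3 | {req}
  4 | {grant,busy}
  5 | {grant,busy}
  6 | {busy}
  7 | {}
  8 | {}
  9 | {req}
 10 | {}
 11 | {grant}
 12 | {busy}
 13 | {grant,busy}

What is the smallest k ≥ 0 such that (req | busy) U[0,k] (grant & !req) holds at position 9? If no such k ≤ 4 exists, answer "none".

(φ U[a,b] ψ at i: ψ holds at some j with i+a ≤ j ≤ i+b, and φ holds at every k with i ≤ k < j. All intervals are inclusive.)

none

Need earliest j ≥ 9 with (grant & !req), and (req | busy) at every k in [9,j-1].
  j=9: rhs fails.
  j=10: rhs fails.
  j=11: rhs holds but lhs fails at k=10.
  j=12: rhs fails.
  j=13: rhs holds but lhs fails at k=10.
No witness within the range → none.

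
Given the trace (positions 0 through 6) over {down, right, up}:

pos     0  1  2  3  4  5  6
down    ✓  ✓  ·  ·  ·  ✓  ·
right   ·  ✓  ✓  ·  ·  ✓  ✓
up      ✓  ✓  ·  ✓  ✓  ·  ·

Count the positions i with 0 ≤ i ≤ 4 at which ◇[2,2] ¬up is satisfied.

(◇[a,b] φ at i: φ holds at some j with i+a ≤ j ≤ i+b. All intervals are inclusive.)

3

Evaluate at each i in [0,4]:
  i=0: ✓ (witness j=2)
  i=1: ✗ (none in [3,3])
  i=2: ✗ (none in [4,4])
  i=3: ✓ (witness j=5)
  i=4: ✓ (witness j=6)
Positions where it holds: {0, 3, 4} → 3.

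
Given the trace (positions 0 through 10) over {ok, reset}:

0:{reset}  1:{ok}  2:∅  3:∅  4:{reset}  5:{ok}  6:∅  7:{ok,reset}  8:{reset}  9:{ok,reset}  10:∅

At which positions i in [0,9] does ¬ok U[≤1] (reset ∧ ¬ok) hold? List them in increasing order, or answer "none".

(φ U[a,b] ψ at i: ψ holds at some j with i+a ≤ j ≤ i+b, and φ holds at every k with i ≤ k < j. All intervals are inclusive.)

Evaluate at each i in [0,9]:
  i=0: ✓ (rhs at j=0)
  i=1: ✗ (no rhs in [1,2])
  i=2: ✗ (no rhs in [2,3])
  i=3: ✓ (rhs at j=4; lhs holds on [3,3])
  i=4: ✓ (rhs at j=4)
  i=5: ✗ (no rhs in [5,6])
  i=6: ✗ (no rhs in [6,7])
  i=7: ✗ (lhs fails at k=7 before rhs at j=8)
  i=8: ✓ (rhs at j=8)
  i=9: ✗ (no rhs in [9,10])

0, 3, 4, 8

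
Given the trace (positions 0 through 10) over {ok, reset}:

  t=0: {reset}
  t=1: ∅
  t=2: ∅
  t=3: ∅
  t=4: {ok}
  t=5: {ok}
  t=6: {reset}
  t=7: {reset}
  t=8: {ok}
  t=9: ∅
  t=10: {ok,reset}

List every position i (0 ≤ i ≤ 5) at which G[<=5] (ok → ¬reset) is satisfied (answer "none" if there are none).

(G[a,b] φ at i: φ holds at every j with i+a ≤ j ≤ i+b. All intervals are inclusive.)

Evaluate at each i in [0,5]:
  i=0: ✓ (all of [0,5])
  i=1: ✓ (all of [1,6])
  i=2: ✓ (all of [2,7])
  i=3: ✓ (all of [3,8])
  i=4: ✓ (all of [4,9])
  i=5: ✗ (fails at j=10)

0, 1, 2, 3, 4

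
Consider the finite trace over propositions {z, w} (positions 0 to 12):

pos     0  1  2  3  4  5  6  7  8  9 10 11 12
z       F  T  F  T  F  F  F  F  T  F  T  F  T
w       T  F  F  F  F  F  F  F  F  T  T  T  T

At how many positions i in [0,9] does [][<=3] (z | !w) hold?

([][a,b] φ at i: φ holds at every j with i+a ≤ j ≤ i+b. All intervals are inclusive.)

5

Evaluate at each i in [0,9]:
  i=0: ✗ (fails at j=0)
  i=1: ✓ (all of [1,4])
  i=2: ✓ (all of [2,5])
  i=3: ✓ (all of [3,6])
  i=4: ✓ (all of [4,7])
  i=5: ✓ (all of [5,8])
  i=6: ✗ (fails at j=9)
  i=7: ✗ (fails at j=9)
  i=8: ✗ (fails at j=9)
  i=9: ✗ (fails at j=9)
Positions where it holds: {1, 2, 3, 4, 5} → 5.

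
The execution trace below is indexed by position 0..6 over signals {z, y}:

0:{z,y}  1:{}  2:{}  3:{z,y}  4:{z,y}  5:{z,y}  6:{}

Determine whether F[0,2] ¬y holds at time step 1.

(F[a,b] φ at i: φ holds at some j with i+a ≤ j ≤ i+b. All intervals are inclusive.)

Yes

Check ¬y at each j in [1,3]:
  j=1: true
  j=2: true
  j=3: false
Found at j=1 → formula holds.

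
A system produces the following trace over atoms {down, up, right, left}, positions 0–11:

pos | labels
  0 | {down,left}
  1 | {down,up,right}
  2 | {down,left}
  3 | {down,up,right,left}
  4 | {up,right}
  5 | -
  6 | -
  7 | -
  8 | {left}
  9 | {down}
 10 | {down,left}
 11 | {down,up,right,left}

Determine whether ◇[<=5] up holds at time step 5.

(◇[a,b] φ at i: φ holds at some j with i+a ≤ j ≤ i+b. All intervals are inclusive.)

False

Check up at each j in [5,10]:
  j=5: false
  j=6: false
  j=7: false
  j=8: false
  j=9: false
  j=10: false
No position in the window satisfies it → formula fails.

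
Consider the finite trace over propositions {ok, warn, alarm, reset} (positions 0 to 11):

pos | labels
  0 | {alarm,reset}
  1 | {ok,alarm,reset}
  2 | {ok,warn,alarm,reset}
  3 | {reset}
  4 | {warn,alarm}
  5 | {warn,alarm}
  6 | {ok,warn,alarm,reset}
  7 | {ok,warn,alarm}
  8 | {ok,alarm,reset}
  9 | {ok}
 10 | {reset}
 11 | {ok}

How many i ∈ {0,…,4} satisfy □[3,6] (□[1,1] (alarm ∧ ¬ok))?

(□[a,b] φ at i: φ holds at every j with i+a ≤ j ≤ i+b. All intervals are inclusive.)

0

Evaluate at each i in [0,4]:
  i=0: ✗ (fails at j=5)
  i=1: ✗ (fails at j=5)
  i=2: ✗ (fails at j=5)
  i=3: ✗ (fails at j=6)
  i=4: ✗ (fails at j=7)
Positions where it holds: {} → 0.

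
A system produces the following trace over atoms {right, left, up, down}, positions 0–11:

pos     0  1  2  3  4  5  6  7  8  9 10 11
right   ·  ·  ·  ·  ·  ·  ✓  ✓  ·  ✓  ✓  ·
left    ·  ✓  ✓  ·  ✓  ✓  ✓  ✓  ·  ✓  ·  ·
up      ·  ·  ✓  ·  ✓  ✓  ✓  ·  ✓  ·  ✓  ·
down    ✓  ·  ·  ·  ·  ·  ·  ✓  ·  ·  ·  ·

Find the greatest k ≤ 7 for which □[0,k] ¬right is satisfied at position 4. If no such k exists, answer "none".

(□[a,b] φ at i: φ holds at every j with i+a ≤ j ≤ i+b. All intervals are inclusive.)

¬right must hold from j=4 onward; find where it first fails.
  j=4: holds
  j=5: holds
  j=6: fails
Holds on [4,5], so largest k = 1.

1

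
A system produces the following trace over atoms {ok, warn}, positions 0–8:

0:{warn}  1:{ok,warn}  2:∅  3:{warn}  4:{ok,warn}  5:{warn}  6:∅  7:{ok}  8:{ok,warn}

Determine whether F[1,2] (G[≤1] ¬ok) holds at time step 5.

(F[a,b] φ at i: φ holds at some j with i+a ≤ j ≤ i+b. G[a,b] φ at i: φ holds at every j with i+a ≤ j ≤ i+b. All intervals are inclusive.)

Check G[≤1] ¬ok at each j in [6,7]:
  j=6: fails at 7
  j=7: fails at 7
No position in the window satisfies it → formula fails.

No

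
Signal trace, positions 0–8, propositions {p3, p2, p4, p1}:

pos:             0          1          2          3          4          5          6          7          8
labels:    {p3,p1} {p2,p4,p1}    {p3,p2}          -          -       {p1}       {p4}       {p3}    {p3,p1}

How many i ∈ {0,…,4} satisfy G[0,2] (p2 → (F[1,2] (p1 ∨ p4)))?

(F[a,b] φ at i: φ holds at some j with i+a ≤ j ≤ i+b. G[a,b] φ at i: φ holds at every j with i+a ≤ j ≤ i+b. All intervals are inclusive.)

2

Evaluate at each i in [0,4]:
  i=0: ✗ (fails at j=1)
  i=1: ✗ (fails at j=1)
  i=2: ✗ (fails at j=2)
  i=3: ✓ (all of [3,5])
  i=4: ✓ (all of [4,6])
Positions where it holds: {3, 4} → 2.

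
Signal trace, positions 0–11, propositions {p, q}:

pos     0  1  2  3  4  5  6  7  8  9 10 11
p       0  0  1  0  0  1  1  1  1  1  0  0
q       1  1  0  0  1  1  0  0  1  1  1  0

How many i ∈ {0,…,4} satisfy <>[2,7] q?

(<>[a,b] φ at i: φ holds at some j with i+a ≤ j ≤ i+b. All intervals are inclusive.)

5

Evaluate at each i in [0,4]:
  i=0: ✓ (witness j=4)
  i=1: ✓ (witness j=4)
  i=2: ✓ (witness j=4)
  i=3: ✓ (witness j=5)
  i=4: ✓ (witness j=8)
Positions where it holds: {0, 1, 2, 3, 4} → 5.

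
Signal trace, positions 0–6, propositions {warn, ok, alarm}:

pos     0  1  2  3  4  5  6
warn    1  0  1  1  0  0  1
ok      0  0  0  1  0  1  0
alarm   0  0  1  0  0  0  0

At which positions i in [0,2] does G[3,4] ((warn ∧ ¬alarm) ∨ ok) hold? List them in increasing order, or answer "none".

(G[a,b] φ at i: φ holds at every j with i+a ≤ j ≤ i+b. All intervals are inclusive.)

Evaluate at each i in [0,2]:
  i=0: ✗ (fails at j=4)
  i=1: ✗ (fails at j=4)
  i=2: ✓ (all of [5,6])

2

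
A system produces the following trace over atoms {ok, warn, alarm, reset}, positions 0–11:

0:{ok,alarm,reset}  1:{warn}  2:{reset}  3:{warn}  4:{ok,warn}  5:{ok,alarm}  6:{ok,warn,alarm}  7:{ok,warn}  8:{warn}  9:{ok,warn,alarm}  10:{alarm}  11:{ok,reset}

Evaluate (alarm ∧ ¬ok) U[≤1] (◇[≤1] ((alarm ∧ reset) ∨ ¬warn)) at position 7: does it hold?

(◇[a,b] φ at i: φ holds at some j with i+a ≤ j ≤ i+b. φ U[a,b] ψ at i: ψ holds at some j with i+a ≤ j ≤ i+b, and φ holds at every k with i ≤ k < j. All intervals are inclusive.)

No

Need some j in [7,8] with ◇[≤1] ((alarm ∧ reset) ∨ ¬warn), and (alarm ∧ ¬ok) at every k in [7,j-1].
  j=7: ◇[≤1] ((alarm ∧ reset) ∨ ¬warn) — fails (none in [7,8]).
  j=8: ◇[≤1] ((alarm ∧ reset) ∨ ¬warn) — fails (none in [8,9]).
No j in the window works → until fails.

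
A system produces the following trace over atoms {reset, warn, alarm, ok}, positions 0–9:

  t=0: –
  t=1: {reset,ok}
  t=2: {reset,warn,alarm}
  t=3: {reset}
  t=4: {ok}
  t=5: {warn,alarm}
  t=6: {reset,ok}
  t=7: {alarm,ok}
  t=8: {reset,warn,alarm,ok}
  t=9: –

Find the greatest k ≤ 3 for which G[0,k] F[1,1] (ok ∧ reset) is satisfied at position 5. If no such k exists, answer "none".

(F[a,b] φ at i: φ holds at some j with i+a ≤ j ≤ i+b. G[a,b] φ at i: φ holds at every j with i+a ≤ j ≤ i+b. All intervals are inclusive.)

F[1,1] (ok ∧ reset) must hold from j=5 onward; find where it first fails.
  j=5: holds
  j=6: fails
Holds on [5,5], so largest k = 0.

0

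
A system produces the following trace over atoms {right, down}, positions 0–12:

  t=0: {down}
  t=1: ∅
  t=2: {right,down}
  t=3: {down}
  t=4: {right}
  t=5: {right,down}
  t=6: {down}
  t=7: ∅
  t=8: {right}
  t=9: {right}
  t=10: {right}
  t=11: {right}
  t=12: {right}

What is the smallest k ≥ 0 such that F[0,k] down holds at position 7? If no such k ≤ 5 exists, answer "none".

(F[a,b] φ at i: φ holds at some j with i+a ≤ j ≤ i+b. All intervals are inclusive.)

none

Scan j = 7,8,… for down:
  j=7: fails
  j=8: fails
  j=9: fails
  j=10: fails
  j=11: fails
  j=12: fails
No j in [7,12] satisfies it → none.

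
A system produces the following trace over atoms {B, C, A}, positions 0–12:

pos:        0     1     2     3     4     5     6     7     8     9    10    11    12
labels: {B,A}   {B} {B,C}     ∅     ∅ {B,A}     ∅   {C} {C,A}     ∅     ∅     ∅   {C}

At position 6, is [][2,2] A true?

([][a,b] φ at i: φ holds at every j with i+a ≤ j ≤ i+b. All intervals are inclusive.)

Check A at every j in [8,8]:
  j=8: true
All positions satisfy it → formula holds.

True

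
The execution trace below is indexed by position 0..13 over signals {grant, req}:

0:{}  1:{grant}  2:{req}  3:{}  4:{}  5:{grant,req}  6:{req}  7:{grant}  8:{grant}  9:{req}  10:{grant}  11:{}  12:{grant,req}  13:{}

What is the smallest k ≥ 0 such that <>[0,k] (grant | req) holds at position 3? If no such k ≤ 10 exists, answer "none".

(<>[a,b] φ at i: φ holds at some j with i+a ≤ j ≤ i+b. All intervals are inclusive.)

Scan j = 3,4,… for (grant | req):
  j=3: fails
  j=4: fails
  j=5: holds
First hit at j=5, so smallest k = 5-3 = 2.

2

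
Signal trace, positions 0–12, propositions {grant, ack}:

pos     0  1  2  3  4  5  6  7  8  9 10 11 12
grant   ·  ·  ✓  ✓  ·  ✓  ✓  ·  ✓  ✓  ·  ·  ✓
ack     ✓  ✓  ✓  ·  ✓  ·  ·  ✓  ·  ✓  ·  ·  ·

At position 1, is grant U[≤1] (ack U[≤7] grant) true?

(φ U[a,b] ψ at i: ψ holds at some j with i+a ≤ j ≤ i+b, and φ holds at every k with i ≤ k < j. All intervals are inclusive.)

True

Need some j in [1,2] with (ack U[≤7] grant), and grant at every k in [1,j-1].
  j=1: (ack U[≤7] grant) holds; no prefix to check → satisfied.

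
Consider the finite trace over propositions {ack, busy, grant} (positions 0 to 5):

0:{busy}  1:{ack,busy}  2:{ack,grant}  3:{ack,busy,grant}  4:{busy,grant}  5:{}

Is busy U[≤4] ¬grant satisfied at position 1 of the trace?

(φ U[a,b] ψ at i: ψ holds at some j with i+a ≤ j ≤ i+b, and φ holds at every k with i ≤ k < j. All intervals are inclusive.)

Yes

Need some j in [1,5] with ¬grant, and busy at every k in [1,j-1].
  j=1: ¬grant holds; no prefix to check → satisfied.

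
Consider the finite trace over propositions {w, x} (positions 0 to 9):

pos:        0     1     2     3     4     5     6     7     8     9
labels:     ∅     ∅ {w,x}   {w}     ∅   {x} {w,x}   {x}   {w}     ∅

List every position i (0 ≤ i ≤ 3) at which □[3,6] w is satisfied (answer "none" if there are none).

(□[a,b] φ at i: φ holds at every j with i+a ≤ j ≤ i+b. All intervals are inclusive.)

Evaluate at each i in [0,3]:
  i=0: ✗ (fails at j=4)
  i=1: ✗ (fails at j=4)
  i=2: ✗ (fails at j=5)
  i=3: ✗ (fails at j=7)

none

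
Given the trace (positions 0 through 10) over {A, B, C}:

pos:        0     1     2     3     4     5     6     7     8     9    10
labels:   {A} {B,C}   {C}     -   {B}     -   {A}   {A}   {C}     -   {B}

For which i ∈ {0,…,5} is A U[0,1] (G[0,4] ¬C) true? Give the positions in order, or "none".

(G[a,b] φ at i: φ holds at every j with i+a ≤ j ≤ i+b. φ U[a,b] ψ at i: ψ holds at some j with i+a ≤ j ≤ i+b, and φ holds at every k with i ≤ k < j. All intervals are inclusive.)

Evaluate at each i in [0,5]:
  i=0: ✗ (no rhs in [0,1])
  i=1: ✗ (no rhs in [1,2])
  i=2: ✗ (lhs fails at k=2 before rhs at j=3)
  i=3: ✓ (rhs at j=3)
  i=4: ✗ (no rhs in [4,5])
  i=5: ✗ (no rhs in [5,6])

3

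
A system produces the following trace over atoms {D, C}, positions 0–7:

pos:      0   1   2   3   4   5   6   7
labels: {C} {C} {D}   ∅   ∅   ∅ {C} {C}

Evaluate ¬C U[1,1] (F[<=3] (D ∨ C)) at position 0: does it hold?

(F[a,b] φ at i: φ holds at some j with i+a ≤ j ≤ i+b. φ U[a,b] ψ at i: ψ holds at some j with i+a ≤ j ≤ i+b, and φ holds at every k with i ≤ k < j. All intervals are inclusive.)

Need some j in [1,1] with F[<=3] (D ∨ C), and ¬C at every k in [0,j-1].
  j=1: F[<=3] (D ∨ C) holds, but ¬C fails at k=0 → not this j.
No j in the window works → until fails.

Does not hold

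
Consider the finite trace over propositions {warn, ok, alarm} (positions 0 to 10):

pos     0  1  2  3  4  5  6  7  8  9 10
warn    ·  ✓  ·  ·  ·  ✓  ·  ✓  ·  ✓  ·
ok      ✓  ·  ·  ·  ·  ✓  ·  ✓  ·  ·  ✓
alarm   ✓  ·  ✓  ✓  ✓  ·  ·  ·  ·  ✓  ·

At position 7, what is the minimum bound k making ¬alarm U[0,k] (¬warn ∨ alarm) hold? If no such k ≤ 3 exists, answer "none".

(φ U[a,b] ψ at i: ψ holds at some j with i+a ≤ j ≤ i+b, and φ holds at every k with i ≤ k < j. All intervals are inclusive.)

Need earliest j ≥ 7 with (¬warn ∨ alarm), and ¬alarm at every k in [7,j-1].
  j=7: rhs fails.
  j=8: rhs holds; lhs holds on [7,7]. k = 1.

1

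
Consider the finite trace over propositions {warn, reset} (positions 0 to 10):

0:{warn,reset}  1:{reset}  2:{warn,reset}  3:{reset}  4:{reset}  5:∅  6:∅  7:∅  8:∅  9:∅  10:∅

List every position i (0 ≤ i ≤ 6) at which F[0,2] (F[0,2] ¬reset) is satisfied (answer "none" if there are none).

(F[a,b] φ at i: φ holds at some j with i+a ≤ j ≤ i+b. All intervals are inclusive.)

1, 2, 3, 4, 5, 6

Evaluate at each i in [0,6]:
  i=0: ✗ (none in [0,2])
  i=1: ✓ (witness j=3)
  i=2: ✓ (witness j=3)
  i=3: ✓ (witness j=3)
  i=4: ✓ (witness j=4)
  i=5: ✓ (witness j=5)
  i=6: ✓ (witness j=6)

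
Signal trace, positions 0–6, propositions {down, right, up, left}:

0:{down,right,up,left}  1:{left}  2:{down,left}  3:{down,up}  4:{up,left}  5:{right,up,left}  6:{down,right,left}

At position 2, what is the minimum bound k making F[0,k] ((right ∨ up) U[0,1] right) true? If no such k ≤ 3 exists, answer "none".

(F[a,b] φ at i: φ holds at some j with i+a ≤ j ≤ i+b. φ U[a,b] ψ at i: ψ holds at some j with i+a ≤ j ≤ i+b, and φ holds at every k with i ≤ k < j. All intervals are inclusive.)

2

Scan j = 2,3,… for ((right ∨ up) U[0,1] right):
  j=2: fails
  j=3: fails
  j=4: holds
First hit at j=4, so smallest k = 4-2 = 2.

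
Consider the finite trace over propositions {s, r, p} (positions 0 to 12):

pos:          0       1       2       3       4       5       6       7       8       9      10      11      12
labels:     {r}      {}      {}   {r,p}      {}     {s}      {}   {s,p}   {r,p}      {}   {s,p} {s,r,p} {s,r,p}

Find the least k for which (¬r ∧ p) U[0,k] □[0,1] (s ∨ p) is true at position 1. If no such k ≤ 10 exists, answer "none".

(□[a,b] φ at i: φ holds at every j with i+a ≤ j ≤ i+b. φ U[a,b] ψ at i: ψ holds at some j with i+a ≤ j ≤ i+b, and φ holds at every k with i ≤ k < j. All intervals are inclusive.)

none

Need earliest j ≥ 1 with □[0,1] (s ∨ p), and (¬r ∧ p) at every k in [1,j-1].
  j=1: rhs fails.
  j=2: rhs fails.
  j=3: rhs fails.
  j=4: rhs fails.
  j=5: rhs fails.
  j=6: rhs fails.
  j=7: rhs holds but lhs fails at k=1.
  j=8: rhs fails.
  j=9: rhs fails.
  j=10: rhs holds but lhs fails at k=1.
  j=11: rhs holds but lhs fails at k=1.
No witness within the range → none.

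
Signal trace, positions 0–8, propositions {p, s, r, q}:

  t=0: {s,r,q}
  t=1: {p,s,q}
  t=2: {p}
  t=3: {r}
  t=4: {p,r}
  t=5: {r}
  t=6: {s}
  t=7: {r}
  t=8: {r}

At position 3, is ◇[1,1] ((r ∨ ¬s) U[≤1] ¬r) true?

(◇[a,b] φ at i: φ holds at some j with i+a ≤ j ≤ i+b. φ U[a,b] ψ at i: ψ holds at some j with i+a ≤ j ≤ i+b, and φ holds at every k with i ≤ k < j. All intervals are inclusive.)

No

Check ((r ∨ ¬s) U[≤1] ¬r) at each j in [4,4]:
  j=4: fails
No position in the window satisfies it → formula fails.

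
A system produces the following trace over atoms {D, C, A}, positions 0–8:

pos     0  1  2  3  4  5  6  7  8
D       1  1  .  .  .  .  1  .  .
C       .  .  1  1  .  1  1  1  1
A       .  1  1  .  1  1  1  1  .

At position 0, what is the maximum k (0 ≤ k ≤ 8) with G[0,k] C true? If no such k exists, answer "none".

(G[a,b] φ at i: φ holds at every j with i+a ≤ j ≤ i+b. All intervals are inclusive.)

none

C must hold from j=0 onward; find where it first fails.
  j=0: fails → no k works.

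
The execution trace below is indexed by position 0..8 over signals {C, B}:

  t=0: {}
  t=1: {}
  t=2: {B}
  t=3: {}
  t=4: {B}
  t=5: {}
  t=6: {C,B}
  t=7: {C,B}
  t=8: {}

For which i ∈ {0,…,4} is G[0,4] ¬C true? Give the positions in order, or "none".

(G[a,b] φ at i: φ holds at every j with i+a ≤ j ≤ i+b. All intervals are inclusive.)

0, 1

Evaluate at each i in [0,4]:
  i=0: ✓ (all of [0,4])
  i=1: ✓ (all of [1,5])
  i=2: ✗ (fails at j=6)
  i=3: ✗ (fails at j=6)
  i=4: ✗ (fails at j=6)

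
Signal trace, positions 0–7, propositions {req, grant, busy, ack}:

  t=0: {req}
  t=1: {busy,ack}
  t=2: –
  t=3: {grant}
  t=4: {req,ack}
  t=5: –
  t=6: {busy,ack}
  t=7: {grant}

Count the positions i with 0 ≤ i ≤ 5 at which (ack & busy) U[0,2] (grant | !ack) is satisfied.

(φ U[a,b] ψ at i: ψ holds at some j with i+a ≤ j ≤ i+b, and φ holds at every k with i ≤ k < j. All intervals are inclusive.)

Evaluate at each i in [0,5]:
  i=0: ✓ (rhs at j=0)
  i=1: ✓ (rhs at j=2; lhs holds on [1,1])
  i=2: ✓ (rhs at j=2)
  i=3: ✓ (rhs at j=3)
  i=4: ✗ (lhs fails at k=4 before rhs at j=5)
  i=5: ✓ (rhs at j=5)
Positions where it holds: {0, 1, 2, 3, 5} → 5.

5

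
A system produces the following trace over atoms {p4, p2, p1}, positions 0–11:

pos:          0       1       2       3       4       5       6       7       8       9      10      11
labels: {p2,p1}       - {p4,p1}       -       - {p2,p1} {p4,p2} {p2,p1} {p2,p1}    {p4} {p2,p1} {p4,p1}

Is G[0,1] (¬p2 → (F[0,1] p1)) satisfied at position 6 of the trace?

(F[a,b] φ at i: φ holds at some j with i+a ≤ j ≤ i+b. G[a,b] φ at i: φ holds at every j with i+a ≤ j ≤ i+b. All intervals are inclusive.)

Check (¬p2 → (F[0,1] p1)) at every j in [6,7]:
  j=6: antecedent false → ✓
  j=7: antecedent false → ✓
All positions satisfy it → formula holds.

True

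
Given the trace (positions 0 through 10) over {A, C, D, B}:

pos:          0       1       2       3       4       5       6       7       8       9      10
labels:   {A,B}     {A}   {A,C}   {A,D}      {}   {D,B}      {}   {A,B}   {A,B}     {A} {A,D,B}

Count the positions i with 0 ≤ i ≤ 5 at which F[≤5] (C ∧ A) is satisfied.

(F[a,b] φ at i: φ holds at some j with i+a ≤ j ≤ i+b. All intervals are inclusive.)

Evaluate at each i in [0,5]:
  i=0: ✓ (witness j=2)
  i=1: ✓ (witness j=2)
  i=2: ✓ (witness j=2)
  i=3: ✗ (none in [3,8])
  i=4: ✗ (none in [4,9])
  i=5: ✗ (none in [5,10])
Positions where it holds: {0, 1, 2} → 3.

3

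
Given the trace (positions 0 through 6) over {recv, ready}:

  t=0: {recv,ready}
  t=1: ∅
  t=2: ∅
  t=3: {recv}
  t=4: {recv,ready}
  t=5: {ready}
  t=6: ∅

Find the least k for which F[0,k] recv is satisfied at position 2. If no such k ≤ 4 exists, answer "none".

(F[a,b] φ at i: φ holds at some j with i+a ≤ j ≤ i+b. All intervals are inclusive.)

Scan j = 2,3,… for recv:
  j=2: fails
  j=3: holds
First hit at j=3, so smallest k = 3-2 = 1.

1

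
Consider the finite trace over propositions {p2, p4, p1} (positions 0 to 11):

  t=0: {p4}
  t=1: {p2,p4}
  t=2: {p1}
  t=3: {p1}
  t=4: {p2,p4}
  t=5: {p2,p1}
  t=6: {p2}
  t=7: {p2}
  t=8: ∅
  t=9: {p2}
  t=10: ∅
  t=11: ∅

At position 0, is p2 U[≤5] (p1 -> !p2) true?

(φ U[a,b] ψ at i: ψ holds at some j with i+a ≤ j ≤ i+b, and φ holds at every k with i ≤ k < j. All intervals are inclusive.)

Holds

Need some j in [0,5] with (p1 -> !p2), and p2 at every k in [0,j-1].
  j=0: (p1 -> !p2) holds; no prefix to check → satisfied.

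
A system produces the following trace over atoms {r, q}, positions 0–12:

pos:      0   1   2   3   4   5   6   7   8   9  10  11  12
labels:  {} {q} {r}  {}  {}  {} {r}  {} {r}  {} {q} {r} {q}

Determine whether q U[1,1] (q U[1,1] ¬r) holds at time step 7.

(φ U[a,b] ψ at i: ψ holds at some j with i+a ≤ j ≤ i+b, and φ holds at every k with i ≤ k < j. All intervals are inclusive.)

Need some j in [8,8] with (q U[1,1] ¬r), and q at every k in [7,j-1].
  j=8: (q U[1,1] ¬r) — fails.
No j in the window works → until fails.

False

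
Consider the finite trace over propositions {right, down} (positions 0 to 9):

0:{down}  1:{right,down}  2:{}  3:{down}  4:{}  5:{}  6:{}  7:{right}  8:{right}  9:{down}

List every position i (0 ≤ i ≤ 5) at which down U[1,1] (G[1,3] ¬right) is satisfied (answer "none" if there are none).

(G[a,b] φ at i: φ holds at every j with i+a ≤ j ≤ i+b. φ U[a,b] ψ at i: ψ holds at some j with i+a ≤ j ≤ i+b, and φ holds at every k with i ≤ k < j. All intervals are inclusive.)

Evaluate at each i in [0,5]:
  i=0: ✓ (rhs at j=1; lhs holds on [0,0])
  i=1: ✓ (rhs at j=2; lhs holds on [1,1])
  i=2: ✗ (lhs fails at k=2 before rhs at j=3)
  i=3: ✗ (no rhs in [4,4])
  i=4: ✗ (no rhs in [5,5])
  i=5: ✗ (no rhs in [6,6])

0, 1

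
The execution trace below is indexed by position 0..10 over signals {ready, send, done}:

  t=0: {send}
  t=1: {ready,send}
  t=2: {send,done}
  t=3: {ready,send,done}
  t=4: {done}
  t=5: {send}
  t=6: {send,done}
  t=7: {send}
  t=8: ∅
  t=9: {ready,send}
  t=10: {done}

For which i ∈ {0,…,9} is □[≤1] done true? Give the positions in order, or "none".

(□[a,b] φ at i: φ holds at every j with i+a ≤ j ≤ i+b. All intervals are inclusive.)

Evaluate at each i in [0,9]:
  i=0: ✗ (fails at j=0)
  i=1: ✗ (fails at j=1)
  i=2: ✓ (all of [2,3])
  i=3: ✓ (all of [3,4])
  i=4: ✗ (fails at j=5)
  i=5: ✗ (fails at j=5)
  i=6: ✗ (fails at j=7)
  i=7: ✗ (fails at j=7)
  i=8: ✗ (fails at j=8)
  i=9: ✗ (fails at j=9)

2, 3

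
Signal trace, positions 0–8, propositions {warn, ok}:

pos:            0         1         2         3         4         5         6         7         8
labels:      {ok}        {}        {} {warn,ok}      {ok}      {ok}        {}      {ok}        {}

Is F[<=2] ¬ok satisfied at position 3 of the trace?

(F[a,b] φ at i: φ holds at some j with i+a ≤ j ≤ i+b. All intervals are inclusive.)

No

Check ¬ok at each j in [3,5]:
  j=3: false
  j=4: false
  j=5: false
No position in the window satisfies it → formula fails.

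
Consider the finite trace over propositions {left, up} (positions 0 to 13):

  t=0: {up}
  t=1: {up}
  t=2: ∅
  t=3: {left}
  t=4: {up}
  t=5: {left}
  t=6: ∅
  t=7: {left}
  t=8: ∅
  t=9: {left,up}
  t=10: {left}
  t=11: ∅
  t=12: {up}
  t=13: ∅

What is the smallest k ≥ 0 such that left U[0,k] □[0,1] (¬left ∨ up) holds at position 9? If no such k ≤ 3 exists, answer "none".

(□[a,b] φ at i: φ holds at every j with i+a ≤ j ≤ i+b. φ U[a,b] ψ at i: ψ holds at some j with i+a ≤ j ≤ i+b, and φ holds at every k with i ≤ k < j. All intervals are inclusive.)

2

Need earliest j ≥ 9 with □[0,1] (¬left ∨ up), and left at every k in [9,j-1].
  j=9: rhs fails.
  j=10: rhs fails.
  j=11: rhs holds; lhs holds on [9,10]. k = 2.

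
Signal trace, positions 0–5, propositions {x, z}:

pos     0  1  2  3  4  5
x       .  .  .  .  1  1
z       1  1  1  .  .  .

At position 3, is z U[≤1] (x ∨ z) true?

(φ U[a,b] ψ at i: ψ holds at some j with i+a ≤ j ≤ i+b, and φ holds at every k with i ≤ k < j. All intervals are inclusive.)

Need some j in [3,4] with (x ∨ z), and z at every k in [3,j-1].
  j=3: (x ∨ z) false.
  j=4: (x ∨ z) holds, but z fails at k=3 → not this j.
No j in the window works → until fails.

Does not hold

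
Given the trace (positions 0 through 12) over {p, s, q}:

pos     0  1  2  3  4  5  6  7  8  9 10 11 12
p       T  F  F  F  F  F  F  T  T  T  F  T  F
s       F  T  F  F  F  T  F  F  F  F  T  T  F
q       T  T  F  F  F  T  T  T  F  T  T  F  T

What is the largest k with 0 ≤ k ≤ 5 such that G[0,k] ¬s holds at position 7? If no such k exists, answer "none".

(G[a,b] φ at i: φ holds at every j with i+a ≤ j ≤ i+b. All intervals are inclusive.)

¬s must hold from j=7 onward; find where it first fails.
  j=7: holds
  j=8: holds
  j=9: holds
  j=10: fails
Holds on [7,9], so largest k = 2.

2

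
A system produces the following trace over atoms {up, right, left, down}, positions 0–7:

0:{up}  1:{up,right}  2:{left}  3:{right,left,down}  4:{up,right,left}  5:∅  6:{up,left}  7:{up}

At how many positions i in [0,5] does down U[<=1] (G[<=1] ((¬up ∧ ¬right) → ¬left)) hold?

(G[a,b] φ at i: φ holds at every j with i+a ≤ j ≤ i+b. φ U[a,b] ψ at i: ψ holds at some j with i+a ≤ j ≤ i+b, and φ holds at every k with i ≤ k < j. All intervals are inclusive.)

4

Evaluate at each i in [0,5]:
  i=0: ✓ (rhs at j=0)
  i=1: ✗ (no rhs in [1,2])
  i=2: ✗ (lhs fails at k=2 before rhs at j=3)
  i=3: ✓ (rhs at j=3)
  i=4: ✓ (rhs at j=4)
  i=5: ✓ (rhs at j=5)
Positions where it holds: {0, 3, 4, 5} → 4.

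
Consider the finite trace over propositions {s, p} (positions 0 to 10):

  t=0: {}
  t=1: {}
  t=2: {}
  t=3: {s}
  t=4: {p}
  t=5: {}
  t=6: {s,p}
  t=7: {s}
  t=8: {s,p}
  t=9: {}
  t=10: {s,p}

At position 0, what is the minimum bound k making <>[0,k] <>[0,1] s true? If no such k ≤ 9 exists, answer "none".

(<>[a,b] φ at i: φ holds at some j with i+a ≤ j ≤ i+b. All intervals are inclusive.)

2

Scan j = 0,1,… for <>[0,1] s:
  j=0: fails
  j=1: fails
  j=2: holds
First hit at j=2, so smallest k = 2-0 = 2.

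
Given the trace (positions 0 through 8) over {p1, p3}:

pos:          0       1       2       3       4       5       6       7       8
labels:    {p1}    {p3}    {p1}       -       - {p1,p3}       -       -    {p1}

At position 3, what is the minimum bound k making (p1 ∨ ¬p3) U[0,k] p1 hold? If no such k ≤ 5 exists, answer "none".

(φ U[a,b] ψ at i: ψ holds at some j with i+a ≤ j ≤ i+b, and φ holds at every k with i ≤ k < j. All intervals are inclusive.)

2

Need earliest j ≥ 3 with p1, and (p1 ∨ ¬p3) at every k in [3,j-1].
  j=3: rhs fails.
  j=4: rhs fails.
  j=5: rhs holds; lhs holds on [3,4]. k = 2.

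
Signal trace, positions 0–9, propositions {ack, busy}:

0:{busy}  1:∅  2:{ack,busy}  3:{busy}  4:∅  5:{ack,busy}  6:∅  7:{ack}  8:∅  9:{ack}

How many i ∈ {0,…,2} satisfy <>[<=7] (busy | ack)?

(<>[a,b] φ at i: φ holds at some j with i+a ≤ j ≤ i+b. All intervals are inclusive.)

3

Evaluate at each i in [0,2]:
  i=0: ✓ (witness j=0)
  i=1: ✓ (witness j=2)
  i=2: ✓ (witness j=2)
Positions where it holds: {0, 1, 2} → 3.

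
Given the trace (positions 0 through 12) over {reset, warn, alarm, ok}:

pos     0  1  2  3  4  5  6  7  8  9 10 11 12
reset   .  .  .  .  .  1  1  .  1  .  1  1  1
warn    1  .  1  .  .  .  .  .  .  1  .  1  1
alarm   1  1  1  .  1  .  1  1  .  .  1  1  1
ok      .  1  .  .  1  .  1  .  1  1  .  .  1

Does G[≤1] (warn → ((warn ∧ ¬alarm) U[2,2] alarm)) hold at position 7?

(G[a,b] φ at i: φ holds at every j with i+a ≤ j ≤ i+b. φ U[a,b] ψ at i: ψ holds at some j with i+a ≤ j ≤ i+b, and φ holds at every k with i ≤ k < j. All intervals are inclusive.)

Yes

Check (warn → ((warn ∧ ¬alarm) U[2,2] alarm)) at every j in [7,8]:
  j=7: antecedent false → ✓
  j=8: antecedent false → ✓
All positions satisfy it → formula holds.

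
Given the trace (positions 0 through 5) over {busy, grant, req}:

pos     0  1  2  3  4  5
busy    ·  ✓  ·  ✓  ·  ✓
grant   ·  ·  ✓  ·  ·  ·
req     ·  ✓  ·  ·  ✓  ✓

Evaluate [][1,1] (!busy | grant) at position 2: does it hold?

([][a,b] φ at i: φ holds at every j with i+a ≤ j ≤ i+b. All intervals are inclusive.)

No

Check (!busy | grant) at every j in [3,3]:
  j=3: false
Fails at j=3 → formula fails.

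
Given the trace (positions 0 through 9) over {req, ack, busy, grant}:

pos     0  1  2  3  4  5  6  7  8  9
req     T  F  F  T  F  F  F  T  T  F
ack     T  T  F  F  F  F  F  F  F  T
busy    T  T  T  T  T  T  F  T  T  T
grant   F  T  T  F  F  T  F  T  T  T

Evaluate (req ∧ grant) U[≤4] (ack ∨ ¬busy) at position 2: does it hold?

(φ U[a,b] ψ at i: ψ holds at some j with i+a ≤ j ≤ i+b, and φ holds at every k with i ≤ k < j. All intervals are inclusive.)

Need some j in [2,6] with (ack ∨ ¬busy), and (req ∧ grant) at every k in [2,j-1].
  j=2: (ack ∨ ¬busy) false.
  j=3: (ack ∨ ¬busy) false.
  j=4: (ack ∨ ¬busy) false.
  j=5: (ack ∨ ¬busy) false.
  j=6: (ack ∨ ¬busy) holds, but (req ∧ grant) fails at k=2 → not this j.
No j in the window works → until fails.

False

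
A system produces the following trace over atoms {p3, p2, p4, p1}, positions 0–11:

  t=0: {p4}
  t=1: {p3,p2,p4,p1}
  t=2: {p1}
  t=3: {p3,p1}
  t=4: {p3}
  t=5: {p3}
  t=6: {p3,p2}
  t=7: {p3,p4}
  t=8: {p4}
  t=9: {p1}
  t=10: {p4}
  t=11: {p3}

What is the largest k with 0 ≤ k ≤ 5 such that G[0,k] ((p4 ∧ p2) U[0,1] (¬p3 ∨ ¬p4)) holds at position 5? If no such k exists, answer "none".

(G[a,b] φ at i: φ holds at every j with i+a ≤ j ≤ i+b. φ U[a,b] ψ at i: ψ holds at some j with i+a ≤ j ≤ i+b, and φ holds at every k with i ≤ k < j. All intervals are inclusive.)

((p4 ∧ p2) U[0,1] (¬p3 ∨ ¬p4)) must hold from j=5 onward; find where it first fails.
  j=5: holds
  j=6: holds
  j=7: fails
Holds on [5,6], so largest k = 1.

1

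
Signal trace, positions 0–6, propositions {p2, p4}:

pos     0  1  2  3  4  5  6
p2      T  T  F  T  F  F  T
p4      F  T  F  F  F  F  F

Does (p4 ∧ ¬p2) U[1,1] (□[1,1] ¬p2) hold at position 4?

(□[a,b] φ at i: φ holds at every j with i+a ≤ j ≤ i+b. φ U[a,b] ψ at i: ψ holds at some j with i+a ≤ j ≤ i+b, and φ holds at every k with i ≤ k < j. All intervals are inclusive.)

Need some j in [5,5] with □[1,1] ¬p2, and (p4 ∧ ¬p2) at every k in [4,j-1].
  j=5: □[1,1] ¬p2 — fails at 6.
No j in the window works → until fails.

Does not hold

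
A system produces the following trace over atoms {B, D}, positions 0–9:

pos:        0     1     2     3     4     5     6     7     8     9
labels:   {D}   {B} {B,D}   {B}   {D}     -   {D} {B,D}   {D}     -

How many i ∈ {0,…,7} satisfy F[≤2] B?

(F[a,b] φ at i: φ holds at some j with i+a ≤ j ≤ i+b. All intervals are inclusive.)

7

Evaluate at each i in [0,7]:
  i=0: ✓ (witness j=1)
  i=1: ✓ (witness j=1)
  i=2: ✓ (witness j=2)
  i=3: ✓ (witness j=3)
  i=4: ✗ (none in [4,6])
  i=5: ✓ (witness j=7)
  i=6: ✓ (witness j=7)
  i=7: ✓ (witness j=7)
Positions where it holds: {0, 1, 2, 3, 5, 6, 7} → 7.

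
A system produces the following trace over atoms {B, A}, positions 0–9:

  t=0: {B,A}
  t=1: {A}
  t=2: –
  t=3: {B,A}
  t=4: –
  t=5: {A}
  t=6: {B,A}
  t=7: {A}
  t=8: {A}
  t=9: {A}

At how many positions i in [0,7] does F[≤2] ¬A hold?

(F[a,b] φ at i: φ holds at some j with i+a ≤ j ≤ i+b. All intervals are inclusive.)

5

Evaluate at each i in [0,7]:
  i=0: ✓ (witness j=2)
  i=1: ✓ (witness j=2)
  i=2: ✓ (witness j=2)
  i=3: ✓ (witness j=4)
  i=4: ✓ (witness j=4)
  i=5: ✗ (none in [5,7])
  i=6: ✗ (none in [6,8])
  i=7: ✗ (none in [7,9])
Positions where it holds: {0, 1, 2, 3, 4} → 5.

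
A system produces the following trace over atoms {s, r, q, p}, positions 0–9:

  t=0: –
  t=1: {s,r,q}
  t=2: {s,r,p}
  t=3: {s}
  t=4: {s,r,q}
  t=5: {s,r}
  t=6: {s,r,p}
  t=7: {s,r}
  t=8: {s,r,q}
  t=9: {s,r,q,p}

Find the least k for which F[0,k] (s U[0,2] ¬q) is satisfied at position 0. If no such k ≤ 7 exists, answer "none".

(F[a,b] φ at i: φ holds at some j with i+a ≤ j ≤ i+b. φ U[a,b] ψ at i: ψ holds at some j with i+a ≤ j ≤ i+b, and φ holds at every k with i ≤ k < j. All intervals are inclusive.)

0

Scan j = 0,1,… for (s U[0,2] ¬q):
  j=0: holds
First hit at j=0, so smallest k = 0-0 = 0.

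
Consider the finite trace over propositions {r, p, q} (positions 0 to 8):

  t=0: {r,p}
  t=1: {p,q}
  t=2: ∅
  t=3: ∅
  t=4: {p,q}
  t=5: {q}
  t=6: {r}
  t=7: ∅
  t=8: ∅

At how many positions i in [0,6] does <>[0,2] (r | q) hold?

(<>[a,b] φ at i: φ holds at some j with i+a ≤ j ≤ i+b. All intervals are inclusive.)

7

Evaluate at each i in [0,6]:
  i=0: ✓ (witness j=0)
  i=1: ✓ (witness j=1)
  i=2: ✓ (witness j=4)
  i=3: ✓ (witness j=4)
  i=4: ✓ (witness j=4)
  i=5: ✓ (witness j=5)
  i=6: ✓ (witness j=6)
Positions where it holds: {0, 1, 2, 3, 4, 5, 6} → 7.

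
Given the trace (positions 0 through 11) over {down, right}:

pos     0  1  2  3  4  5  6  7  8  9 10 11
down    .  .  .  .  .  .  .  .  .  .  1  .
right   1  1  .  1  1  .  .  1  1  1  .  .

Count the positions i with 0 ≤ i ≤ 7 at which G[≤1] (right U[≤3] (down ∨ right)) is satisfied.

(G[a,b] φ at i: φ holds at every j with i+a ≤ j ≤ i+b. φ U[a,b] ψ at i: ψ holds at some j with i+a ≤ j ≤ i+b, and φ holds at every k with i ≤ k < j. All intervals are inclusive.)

3

Evaluate at each i in [0,7]:
  i=0: ✓ (all of [0,1])
  i=1: ✗ (fails at j=2)
  i=2: ✗ (fails at j=2)
  i=3: ✓ (all of [3,4])
  i=4: ✗ (fails at j=5)
  i=5: ✗ (fails at j=5)
  i=6: ✗ (fails at j=6)
  i=7: ✓ (all of [7,8])
Positions where it holds: {0, 3, 7} → 3.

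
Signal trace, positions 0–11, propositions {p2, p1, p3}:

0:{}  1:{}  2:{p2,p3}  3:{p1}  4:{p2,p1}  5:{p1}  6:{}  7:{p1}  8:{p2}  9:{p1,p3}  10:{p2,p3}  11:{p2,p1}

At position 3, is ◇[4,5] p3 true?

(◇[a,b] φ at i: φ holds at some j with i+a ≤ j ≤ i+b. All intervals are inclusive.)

Check p3 at each j in [7,8]:
  j=7: false
  j=8: false
No position in the window satisfies it → formula fails.

Does not hold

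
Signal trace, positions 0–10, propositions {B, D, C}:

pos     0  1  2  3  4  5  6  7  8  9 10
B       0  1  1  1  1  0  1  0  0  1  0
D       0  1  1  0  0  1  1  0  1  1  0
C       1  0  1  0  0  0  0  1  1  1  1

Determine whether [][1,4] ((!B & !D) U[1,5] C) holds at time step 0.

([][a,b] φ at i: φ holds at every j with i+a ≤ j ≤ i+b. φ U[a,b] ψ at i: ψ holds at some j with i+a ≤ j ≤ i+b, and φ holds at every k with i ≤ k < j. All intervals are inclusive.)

Check ((!B & !D) U[1,5] C) at every j in [1,4]:
  j=1: fails
  j=2: fails
  j=3: fails
  j=4: fails
Fails at j=1 → formula fails.

No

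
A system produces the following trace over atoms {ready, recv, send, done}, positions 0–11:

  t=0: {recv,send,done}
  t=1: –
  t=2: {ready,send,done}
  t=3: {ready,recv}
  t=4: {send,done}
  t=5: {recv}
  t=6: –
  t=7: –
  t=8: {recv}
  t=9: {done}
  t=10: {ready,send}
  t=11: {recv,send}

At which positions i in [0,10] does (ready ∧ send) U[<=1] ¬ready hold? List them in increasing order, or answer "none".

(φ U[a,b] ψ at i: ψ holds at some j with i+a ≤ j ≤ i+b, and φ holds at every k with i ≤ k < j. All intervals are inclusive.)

0, 1, 4, 5, 6, 7, 8, 9, 10

Evaluate at each i in [0,10]:
  i=0: ✓ (rhs at j=0)
  i=1: ✓ (rhs at j=1)
  i=2: ✗ (no rhs in [2,3])
  i=3: ✗ (lhs fails at k=3 before rhs at j=4)
  i=4: ✓ (rhs at j=4)
  i=5: ✓ (rhs at j=5)
  i=6: ✓ (rhs at j=6)
  i=7: ✓ (rhs at j=7)
  i=8: ✓ (rhs at j=8)
  i=9: ✓ (rhs at j=9)
  i=10: ✓ (rhs at j=11; lhs holds on [10,10])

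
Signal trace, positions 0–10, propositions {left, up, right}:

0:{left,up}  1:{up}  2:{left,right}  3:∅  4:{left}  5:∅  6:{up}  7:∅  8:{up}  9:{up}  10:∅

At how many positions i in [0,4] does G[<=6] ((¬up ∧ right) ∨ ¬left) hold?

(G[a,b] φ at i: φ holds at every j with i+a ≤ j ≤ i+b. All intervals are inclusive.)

Evaluate at each i in [0,4]:
  i=0: ✗ (fails at j=0)
  i=1: ✗ (fails at j=4)
  i=2: ✗ (fails at j=4)
  i=3: ✗ (fails at j=4)
  i=4: ✗ (fails at j=4)
Positions where it holds: {} → 0.

0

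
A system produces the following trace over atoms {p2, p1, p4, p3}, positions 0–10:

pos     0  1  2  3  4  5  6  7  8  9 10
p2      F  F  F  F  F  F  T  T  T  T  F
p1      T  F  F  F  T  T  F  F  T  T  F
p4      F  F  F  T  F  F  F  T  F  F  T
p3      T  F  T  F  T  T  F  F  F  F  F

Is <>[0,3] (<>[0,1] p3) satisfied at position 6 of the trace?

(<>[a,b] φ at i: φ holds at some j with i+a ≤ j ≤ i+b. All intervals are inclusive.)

Does not hold

Check <>[0,1] p3 at each j in [6,9]:
  j=6: fails (none in [6,7])
  j=7: fails (none in [7,8])
  j=8: fails (none in [8,9])
  j=9: fails (none in [9,10])
No position in the window satisfies it → formula fails.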